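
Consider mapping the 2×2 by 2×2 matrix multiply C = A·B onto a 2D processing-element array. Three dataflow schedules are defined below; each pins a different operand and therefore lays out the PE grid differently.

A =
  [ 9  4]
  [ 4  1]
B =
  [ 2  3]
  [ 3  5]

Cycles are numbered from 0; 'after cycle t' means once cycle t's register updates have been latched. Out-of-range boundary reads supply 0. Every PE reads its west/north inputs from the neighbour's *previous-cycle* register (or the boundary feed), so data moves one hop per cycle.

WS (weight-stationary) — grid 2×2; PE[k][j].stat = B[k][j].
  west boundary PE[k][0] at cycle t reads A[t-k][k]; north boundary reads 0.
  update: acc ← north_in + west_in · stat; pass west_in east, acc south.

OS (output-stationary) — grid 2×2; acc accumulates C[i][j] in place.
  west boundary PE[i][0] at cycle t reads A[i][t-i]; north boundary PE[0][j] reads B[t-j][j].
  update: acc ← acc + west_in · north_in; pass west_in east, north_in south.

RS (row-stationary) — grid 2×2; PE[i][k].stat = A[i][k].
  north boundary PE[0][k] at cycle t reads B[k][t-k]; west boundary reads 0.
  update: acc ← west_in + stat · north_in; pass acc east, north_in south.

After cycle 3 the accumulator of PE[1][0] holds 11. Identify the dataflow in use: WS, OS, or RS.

dataflow = OS

WS [2×2] PE[1][0] across cycles:
  c0 r1c0: 0 / 0 / 0
  c1 r1c0: 30 / 4 / 30
  c2 r1c0: 11 / 1 / 11
  c3 r1c0: 0 / 0 / 0
OS [2×2] PE[1][0] across cycles:
  c0 r1c0: 0 / 0 / 0
  c1 r1c0: 8 / 4 / 2
  c2 r1c0: 11 / 1 / 3
  c3 r1c0: 11 / 0 / 0
RS [2×2] PE[1][0] across cycles:
  c0 r1c0: 0 / 0 / 0
  c1 r1c0: 8 / 8 / 2
  c2 r1c0: 12 / 12 / 3
  c3 r1c0: 0 / 0 / 0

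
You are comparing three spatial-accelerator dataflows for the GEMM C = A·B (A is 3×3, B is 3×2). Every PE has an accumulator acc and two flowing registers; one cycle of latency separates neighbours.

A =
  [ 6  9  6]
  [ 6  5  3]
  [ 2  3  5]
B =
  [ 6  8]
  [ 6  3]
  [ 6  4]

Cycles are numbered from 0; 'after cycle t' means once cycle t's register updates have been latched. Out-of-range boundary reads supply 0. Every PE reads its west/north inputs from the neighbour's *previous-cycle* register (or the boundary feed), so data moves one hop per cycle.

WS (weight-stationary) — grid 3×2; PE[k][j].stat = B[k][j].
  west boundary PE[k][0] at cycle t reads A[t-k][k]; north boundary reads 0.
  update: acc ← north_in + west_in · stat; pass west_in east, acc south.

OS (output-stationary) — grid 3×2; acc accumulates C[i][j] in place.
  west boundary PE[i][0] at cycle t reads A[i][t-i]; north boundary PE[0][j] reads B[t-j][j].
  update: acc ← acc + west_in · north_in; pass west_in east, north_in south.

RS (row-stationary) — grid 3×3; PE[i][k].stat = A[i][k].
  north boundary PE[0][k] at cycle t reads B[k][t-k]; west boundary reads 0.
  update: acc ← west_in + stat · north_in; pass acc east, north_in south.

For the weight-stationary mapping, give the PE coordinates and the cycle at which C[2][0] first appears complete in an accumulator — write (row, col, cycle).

(row, col, cycle) = (2, 0, 4)

WS: C[2][0] accumulates in PE[2][0]:
  c0 r2c0: 0 / 0 / 0
  c1 r2c0: 0 / 0 / 0
  c2 r2c0: 126 / 6 / 126
  c3 r2c0: 84 / 3 / 84
  c4 r2c0: 60 / 5 / 60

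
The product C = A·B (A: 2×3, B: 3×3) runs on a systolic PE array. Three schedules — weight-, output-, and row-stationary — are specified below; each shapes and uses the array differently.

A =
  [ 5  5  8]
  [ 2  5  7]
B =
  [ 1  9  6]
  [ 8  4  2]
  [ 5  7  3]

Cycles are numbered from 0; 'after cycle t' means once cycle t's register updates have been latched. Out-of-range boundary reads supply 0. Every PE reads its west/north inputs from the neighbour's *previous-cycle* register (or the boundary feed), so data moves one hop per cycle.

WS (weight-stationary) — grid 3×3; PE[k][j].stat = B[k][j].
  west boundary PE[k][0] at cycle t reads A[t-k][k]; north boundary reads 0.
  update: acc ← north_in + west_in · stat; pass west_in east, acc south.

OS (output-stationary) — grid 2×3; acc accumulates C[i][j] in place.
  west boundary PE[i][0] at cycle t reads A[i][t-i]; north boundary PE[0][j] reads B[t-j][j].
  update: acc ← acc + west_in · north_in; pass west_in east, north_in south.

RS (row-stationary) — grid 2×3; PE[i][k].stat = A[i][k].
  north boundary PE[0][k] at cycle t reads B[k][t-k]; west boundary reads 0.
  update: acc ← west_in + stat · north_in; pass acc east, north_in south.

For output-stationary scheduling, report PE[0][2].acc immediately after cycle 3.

PE[0][2].acc = 40

Tracing OS — 2×3 array, target PE[0][2]:
  t=0 PE[0][1]: acc=0 h=0 v=0
  t=0 PE[0][2]: acc=0 h=0 v=0
  t=1 PE[0][1]: acc=45 h=5 v=9
  t=1 PE[0][2]: acc=0 h=0 v=0
  t=2 PE[0][1]: acc=65 h=5 v=4
  t=2 PE[0][2]: acc=30 h=5 v=6
  t=3 PE[0][1]: acc=121 h=8 v=7
  t=3 PE[0][2]: acc=40 h=5 v=2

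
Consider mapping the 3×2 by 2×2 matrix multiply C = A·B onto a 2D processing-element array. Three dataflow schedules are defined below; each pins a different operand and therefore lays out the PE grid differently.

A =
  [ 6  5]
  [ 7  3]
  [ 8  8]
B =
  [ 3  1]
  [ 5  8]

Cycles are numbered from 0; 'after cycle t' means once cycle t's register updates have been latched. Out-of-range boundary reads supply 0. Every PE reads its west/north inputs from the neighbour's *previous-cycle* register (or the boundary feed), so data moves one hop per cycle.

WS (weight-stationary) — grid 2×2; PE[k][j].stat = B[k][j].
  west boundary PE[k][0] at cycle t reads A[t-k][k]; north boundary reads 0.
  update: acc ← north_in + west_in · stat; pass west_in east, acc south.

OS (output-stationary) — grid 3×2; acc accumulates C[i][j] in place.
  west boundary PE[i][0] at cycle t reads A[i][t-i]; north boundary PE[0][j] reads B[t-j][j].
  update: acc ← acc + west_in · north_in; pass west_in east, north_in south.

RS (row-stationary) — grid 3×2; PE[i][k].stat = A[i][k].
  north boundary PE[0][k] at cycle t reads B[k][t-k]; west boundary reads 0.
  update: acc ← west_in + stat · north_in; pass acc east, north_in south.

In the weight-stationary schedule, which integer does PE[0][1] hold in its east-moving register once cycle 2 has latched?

WS 2×2: PE[0][1] cycle-by-cycle (with neighbour feeds):
  0: (0,0).acc=18  regs=<6,18>
  0: (0,1).acc=0  regs=<0,0>
  1: (0,0).acc=21  regs=<7,21>
  1: (0,1).acc=6  regs=<6,6>
  2: (0,0).acc=24  regs=<8,24>
  2: (0,1).acc=7  regs=<7,7>

register = 7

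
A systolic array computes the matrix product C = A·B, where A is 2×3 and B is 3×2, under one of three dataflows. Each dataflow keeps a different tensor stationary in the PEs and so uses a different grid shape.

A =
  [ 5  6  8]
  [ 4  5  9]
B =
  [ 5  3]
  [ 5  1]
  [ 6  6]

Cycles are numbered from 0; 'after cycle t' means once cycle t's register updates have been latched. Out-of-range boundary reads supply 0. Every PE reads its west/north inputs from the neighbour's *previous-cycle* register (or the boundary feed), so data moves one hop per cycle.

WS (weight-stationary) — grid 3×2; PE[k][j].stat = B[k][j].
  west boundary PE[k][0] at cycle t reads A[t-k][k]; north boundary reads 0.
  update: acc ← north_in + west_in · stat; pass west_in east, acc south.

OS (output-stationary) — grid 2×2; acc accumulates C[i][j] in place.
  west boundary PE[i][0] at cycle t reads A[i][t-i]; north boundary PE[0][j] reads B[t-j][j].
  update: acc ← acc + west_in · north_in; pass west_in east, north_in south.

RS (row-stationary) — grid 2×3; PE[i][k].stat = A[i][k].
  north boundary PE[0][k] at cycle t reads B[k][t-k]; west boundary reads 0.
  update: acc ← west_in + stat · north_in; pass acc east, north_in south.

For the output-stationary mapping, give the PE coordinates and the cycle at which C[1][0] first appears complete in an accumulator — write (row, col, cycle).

Under OS, C[1][0] lands at PE[1][0]:
  after 0 — PE[1][0] acc=0, pass-E 0, pass-S 0
  after 1 — PE[1][0] acc=20, pass-E 4, pass-S 5
  after 2 — PE[1][0] acc=45, pass-E 5, pass-S 5
  after 3 — PE[1][0] acc=99, pass-E 9, pass-S 6

(row, col, cycle) = (1, 0, 3)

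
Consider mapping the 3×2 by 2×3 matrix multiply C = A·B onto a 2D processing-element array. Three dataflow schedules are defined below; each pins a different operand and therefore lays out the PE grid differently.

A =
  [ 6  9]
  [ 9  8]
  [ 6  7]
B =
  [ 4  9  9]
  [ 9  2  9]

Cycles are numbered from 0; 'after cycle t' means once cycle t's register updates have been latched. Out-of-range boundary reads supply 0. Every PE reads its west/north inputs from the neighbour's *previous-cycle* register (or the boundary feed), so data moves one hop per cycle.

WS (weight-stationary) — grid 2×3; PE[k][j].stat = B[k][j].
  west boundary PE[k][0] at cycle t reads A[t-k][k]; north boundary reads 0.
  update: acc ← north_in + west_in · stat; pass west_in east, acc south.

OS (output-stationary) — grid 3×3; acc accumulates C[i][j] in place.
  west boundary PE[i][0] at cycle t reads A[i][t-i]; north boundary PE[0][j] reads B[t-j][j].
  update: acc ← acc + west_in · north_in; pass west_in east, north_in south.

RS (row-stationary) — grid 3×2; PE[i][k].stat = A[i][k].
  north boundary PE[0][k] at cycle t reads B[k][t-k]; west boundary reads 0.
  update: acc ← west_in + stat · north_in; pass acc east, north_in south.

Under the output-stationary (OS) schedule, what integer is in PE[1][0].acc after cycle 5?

Tracing OS — 3×3 array, target PE[1][0]:
  c0 r0c0: 24 / 6 / 4
  c0 r1c0: 0 / 0 / 0
  c1 r0c0: 105 / 9 / 9
  c1 r1c0: 36 / 9 / 4
  c2 r0c0: 105 / 0 / 0
  c2 r1c0: 108 / 8 / 9
  c3 r0c0: 105 / 0 / 0
  c3 r1c0: 108 / 0 / 0
  c4 r0c0: 105 / 0 / 0
  c4 r1c0: 108 / 0 / 0
  c5 r0c0: 105 / 0 / 0
  c5 r1c0: 108 / 0 / 0

PE[1][0].acc = 108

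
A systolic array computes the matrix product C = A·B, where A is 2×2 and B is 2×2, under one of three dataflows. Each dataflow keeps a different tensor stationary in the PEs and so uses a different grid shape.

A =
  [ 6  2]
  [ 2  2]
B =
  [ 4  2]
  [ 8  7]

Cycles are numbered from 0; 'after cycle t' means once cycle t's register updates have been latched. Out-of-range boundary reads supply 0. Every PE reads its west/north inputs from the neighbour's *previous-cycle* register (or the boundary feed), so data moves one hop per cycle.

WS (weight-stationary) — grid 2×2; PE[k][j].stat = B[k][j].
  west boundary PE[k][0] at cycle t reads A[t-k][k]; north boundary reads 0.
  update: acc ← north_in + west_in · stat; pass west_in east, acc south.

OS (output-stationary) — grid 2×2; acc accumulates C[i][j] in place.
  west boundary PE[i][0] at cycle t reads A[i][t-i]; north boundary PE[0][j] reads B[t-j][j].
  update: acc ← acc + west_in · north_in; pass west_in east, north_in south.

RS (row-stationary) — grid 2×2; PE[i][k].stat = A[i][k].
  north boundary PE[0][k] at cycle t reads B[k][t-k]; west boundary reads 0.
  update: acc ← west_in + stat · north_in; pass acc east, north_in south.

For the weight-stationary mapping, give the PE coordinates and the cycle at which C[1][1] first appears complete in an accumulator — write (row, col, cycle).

(row, col, cycle) = (1, 1, 3)

WS: C[1][1] accumulates in PE[1][1]:
  step 0 · PE1,1: acc=0; fwd→0 fwd↓0
  step 1 · PE1,1: acc=0; fwd→0 fwd↓0
  step 2 · PE1,1: acc=26; fwd→2 fwd↓26
  step 3 · PE1,1: acc=18; fwd→2 fwd↓18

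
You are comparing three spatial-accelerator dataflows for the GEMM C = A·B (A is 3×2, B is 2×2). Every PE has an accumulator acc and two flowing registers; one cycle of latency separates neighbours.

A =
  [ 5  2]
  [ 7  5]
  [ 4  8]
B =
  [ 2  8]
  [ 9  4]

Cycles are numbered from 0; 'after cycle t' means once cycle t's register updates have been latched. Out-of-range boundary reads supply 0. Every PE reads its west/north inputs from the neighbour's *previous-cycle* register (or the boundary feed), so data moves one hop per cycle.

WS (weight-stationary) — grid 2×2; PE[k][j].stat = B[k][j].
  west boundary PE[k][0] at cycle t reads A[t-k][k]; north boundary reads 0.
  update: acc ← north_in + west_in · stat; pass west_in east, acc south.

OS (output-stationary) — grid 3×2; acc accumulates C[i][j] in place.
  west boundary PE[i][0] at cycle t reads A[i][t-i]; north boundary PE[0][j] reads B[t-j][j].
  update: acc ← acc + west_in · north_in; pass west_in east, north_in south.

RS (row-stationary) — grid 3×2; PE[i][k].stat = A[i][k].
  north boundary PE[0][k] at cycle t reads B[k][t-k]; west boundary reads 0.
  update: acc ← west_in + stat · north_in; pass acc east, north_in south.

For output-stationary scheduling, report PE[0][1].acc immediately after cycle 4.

OS (3×2). Following PE[0][1] plus its west/north inputs:
  0: (0,0).acc=10  regs=<5,2>
  0: (0,1).acc=0  regs=<0,0>
  1: (0,0).acc=28  regs=<2,9>
  1: (0,1).acc=40  regs=<5,8>
  2: (0,0).acc=28  regs=<0,0>
  2: (0,1).acc=48  regs=<2,4>
  3: (0,0).acc=28  regs=<0,0>
  3: (0,1).acc=48  regs=<0,0>
  4: (0,0).acc=28  regs=<0,0>
  4: (0,1).acc=48  regs=<0,0>

PE[0][1].acc = 48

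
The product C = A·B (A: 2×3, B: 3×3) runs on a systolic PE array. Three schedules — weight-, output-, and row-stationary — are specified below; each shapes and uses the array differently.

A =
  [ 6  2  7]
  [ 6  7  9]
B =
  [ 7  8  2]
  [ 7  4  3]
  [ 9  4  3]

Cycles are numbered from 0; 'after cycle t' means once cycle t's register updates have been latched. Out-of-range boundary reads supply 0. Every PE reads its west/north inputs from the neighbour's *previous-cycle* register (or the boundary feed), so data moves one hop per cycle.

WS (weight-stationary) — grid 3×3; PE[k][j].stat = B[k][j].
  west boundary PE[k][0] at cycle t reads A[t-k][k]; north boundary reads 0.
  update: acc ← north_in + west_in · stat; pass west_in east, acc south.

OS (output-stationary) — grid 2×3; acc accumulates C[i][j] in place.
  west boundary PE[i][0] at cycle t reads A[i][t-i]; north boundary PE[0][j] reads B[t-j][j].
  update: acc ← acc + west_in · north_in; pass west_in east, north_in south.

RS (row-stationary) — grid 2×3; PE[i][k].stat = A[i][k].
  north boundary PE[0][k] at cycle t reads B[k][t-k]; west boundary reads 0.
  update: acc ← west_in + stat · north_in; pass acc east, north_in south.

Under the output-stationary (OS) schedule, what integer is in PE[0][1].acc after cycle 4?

Tracing OS — 2×3 array, target PE[0][1]:
  t=0 PE[0][0]: acc=42 h=6 v=7
  t=0 PE[0][1]: acc=0 h=0 v=0
  t=1 PE[0][0]: acc=56 h=2 v=7
  t=1 PE[0][1]: acc=48 h=6 v=8
  t=2 PE[0][0]: acc=119 h=7 v=9
  t=2 PE[0][1]: acc=56 h=2 v=4
  t=3 PE[0][0]: acc=119 h=0 v=0
  t=3 PE[0][1]: acc=84 h=7 v=4
  t=4 PE[0][0]: acc=119 h=0 v=0
  t=4 PE[0][1]: acc=84 h=0 v=0

PE[0][1].acc = 84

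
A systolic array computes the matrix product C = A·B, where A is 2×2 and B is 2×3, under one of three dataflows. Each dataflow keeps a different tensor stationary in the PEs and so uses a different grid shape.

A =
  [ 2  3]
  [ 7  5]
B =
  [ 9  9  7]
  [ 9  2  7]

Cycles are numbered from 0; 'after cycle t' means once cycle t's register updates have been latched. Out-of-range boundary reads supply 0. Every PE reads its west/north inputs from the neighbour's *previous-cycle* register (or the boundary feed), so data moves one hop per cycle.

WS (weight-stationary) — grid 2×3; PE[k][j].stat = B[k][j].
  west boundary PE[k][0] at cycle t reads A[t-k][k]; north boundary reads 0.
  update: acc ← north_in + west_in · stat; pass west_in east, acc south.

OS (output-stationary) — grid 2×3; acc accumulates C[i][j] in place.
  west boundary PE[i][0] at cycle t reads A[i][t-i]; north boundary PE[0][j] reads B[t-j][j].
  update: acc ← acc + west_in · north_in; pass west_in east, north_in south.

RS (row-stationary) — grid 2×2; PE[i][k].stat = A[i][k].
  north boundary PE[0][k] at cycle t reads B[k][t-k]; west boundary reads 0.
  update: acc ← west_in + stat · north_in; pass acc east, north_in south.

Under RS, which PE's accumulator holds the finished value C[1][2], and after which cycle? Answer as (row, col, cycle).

(row, col, cycle) = (1, 1, 4)

RS: C[1][2] accumulates in PE[1][1]:
  @0  [1,1]  acc 0  |  →0  ↓0
  @1  [1,1]  acc 0  |  →0  ↓0
  @2  [1,1]  acc 108  |  →108  ↓9
  @3  [1,1]  acc 73  |  →73  ↓2
  @4  [1,1]  acc 84  |  →84  ↓7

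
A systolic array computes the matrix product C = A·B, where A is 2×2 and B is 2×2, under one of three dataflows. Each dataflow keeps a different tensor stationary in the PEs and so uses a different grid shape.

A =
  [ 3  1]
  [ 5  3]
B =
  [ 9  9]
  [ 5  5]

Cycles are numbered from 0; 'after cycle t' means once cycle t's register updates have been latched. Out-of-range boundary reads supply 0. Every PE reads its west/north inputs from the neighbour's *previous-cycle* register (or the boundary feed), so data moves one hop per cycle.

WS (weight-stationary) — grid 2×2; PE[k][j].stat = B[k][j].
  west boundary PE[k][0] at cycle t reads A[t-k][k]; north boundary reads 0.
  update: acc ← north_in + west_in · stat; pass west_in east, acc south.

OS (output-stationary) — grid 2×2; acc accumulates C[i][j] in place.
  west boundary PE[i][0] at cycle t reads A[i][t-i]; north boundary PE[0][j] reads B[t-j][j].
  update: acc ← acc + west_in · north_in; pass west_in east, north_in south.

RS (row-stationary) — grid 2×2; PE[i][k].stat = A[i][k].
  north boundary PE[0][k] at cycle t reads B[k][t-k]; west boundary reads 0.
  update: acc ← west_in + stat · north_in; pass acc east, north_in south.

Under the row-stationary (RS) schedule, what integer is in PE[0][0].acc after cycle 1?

RS (2×2). Following PE[0][0] plus its west/north inputs:
  [0] (0,0) acc=27 (h:27 v:9)
  [1] (0,0) acc=27 (h:27 v:9)

PE[0][0].acc = 27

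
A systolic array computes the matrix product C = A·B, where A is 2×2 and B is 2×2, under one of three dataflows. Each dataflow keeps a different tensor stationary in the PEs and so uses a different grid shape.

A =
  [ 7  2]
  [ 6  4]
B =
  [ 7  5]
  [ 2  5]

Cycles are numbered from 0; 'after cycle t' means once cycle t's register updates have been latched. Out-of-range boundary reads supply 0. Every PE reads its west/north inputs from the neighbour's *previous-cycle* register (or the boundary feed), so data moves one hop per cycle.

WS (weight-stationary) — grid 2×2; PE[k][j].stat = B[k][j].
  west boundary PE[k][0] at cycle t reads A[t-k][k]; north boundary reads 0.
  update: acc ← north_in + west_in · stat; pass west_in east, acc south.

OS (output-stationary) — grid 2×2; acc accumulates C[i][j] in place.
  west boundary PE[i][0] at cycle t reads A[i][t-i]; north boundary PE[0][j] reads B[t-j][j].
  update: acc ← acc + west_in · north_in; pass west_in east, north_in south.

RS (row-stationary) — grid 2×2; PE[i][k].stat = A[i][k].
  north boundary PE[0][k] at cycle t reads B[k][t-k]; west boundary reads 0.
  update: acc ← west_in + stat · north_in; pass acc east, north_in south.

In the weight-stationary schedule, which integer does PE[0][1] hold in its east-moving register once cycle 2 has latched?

register = 6

WS on a 2×2 grid — tracing PE[0][1] and its feeders:
  c0 r0c0: 49 / 7 / 49
  c0 r0c1: 0 / 0 / 0
  c1 r0c0: 42 / 6 / 42
  c1 r0c1: 35 / 7 / 35
  c2 r0c0: 0 / 0 / 0
  c2 r0c1: 30 / 6 / 30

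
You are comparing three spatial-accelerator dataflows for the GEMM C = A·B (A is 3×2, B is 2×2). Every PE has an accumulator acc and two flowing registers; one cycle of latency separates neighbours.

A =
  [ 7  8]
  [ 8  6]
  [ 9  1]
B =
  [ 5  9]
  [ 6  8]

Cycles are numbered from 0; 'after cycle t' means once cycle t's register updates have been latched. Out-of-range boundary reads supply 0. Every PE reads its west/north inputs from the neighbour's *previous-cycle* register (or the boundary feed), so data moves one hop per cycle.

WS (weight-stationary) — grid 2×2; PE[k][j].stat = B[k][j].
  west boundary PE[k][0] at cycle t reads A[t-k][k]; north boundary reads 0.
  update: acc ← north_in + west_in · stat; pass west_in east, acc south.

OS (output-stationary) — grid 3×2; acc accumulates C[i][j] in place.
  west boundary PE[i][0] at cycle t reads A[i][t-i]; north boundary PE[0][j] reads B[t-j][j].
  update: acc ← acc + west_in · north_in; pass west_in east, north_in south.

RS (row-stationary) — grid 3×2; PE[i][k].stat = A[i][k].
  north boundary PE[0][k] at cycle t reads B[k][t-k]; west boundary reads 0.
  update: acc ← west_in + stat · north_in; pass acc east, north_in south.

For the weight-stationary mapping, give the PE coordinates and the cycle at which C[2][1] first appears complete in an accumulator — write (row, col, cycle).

(row, col, cycle) = (1, 1, 4)

WS — PE[1][1] is where C[2][1] collects:
  c0 r1c1: 0 / 0 / 0
  c1 r1c1: 0 / 0 / 0
  c2 r1c1: 127 / 8 / 127
  c3 r1c1: 120 / 6 / 120
  c4 r1c1: 89 / 1 / 89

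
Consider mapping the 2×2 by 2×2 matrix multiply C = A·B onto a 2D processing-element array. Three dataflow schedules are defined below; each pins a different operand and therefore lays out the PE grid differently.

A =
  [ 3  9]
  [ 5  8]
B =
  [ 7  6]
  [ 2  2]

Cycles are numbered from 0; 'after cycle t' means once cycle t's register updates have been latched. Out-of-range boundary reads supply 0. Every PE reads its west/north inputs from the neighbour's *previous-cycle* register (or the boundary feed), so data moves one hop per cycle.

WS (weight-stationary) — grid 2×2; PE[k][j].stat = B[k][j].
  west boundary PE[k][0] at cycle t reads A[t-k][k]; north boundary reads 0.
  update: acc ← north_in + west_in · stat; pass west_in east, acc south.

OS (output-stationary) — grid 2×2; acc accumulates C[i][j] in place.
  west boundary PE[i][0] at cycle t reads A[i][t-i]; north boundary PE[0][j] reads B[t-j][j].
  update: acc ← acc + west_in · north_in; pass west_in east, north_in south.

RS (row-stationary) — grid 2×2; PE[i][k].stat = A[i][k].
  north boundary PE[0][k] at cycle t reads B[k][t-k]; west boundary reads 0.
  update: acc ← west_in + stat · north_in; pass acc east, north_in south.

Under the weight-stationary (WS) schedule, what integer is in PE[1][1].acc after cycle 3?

WS on a 2×2 grid — tracing PE[1][1] and its feeders:
  after 0 — PE[0][1] acc=0, pass-E 0, pass-S 0
  after 0 — PE[1][0] acc=0, pass-E 0, pass-S 0
  after 0 — PE[1][1] acc=0, pass-E 0, pass-S 0
  after 1 — PE[0][1] acc=18, pass-E 3, pass-S 18
  after 1 — PE[1][0] acc=39, pass-E 9, pass-S 39
  after 1 — PE[1][1] acc=0, pass-E 0, pass-S 0
  after 2 — PE[0][1] acc=30, pass-E 5, pass-S 30
  after 2 — PE[1][0] acc=51, pass-E 8, pass-S 51
  after 2 — PE[1][1] acc=36, pass-E 9, pass-S 36
  after 3 — PE[0][1] acc=0, pass-E 0, pass-S 0
  after 3 — PE[1][0] acc=0, pass-E 0, pass-S 0
  after 3 — PE[1][1] acc=46, pass-E 8, pass-S 46

PE[1][1].acc = 46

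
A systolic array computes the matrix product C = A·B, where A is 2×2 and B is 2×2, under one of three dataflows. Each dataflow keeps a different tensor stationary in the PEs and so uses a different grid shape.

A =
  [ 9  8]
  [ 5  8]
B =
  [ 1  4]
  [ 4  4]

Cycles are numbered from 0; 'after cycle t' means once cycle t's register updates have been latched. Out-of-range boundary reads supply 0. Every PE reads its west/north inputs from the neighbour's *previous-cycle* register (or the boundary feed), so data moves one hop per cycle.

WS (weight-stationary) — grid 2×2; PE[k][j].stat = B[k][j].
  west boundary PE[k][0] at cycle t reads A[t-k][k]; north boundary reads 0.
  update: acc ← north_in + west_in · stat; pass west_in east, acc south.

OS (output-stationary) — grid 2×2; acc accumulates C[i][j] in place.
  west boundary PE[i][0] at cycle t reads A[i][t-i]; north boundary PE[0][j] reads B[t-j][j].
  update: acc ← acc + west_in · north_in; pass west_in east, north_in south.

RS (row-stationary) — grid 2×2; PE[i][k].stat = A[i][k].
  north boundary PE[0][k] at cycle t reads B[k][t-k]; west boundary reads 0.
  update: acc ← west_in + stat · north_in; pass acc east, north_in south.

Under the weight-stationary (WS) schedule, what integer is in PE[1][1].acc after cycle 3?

PE[1][1].acc = 52

Tracing WS — 2×2 array, target PE[1][1]:
  c0 r0c1: 0 / 0 / 0
  c0 r1c0: 0 / 0 / 0
  c0 r1c1: 0 / 0 / 0
  c1 r0c1: 36 / 9 / 36
  c1 r1c0: 41 / 8 / 41
  c1 r1c1: 0 / 0 / 0
  c2 r0c1: 20 / 5 / 20
  c2 r1c0: 37 / 8 / 37
  c2 r1c1: 68 / 8 / 68
  c3 r0c1: 0 / 0 / 0
  c3 r1c0: 0 / 0 / 0
  c3 r1c1: 52 / 8 / 52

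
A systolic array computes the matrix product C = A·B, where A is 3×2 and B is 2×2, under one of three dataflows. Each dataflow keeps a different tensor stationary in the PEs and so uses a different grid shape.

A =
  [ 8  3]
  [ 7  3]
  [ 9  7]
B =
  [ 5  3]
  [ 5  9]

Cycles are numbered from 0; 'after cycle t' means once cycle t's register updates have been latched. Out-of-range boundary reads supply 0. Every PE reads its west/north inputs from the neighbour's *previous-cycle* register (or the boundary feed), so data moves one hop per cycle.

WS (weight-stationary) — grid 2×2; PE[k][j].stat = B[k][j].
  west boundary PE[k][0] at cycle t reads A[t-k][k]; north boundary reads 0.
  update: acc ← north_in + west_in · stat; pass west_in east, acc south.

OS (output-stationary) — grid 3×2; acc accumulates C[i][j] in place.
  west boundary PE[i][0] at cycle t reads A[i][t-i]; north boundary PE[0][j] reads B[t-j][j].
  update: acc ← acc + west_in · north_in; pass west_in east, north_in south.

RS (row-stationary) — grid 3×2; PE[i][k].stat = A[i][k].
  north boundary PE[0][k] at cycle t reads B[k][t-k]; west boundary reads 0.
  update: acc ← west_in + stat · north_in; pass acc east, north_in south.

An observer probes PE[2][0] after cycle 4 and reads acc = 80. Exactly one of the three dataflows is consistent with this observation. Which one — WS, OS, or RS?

dataflow = OS

WS: PE[2][0] is outside its 2×2 grid.
— OS: 3×2; PE[2][0] trace:
  0: (2,0).acc=0  regs=<0,0>
  1: (2,0).acc=0  regs=<0,0>
  2: (2,0).acc=45  regs=<9,5>
  3: (2,0).acc=80  regs=<7,5>
  4: (2,0).acc=80  regs=<0,0>
— RS: 3×2; PE[2][0] trace:
  0: (2,0).acc=0  regs=<0,0>
  1: (2,0).acc=0  regs=<0,0>
  2: (2,0).acc=45  regs=<45,5>
  3: (2,0).acc=27  regs=<27,3>
  4: (2,0).acc=0  regs=<0,0>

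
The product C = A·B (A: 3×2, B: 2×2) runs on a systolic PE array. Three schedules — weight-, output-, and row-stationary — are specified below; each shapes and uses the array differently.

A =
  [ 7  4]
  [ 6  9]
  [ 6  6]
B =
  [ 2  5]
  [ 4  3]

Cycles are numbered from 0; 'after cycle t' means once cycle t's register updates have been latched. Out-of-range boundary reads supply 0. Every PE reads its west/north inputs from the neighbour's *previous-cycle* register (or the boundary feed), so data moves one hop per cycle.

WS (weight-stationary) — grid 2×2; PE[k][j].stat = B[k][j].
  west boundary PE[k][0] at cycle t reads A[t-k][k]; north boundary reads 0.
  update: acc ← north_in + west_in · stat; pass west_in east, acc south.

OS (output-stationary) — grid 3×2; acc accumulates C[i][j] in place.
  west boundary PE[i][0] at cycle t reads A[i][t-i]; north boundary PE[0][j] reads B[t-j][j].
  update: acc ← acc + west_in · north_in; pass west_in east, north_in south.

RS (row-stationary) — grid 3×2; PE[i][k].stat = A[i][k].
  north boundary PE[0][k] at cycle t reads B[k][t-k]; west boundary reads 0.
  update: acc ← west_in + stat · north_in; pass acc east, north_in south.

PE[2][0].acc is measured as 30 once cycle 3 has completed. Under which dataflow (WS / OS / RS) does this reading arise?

dataflow = RS

— WS: 2×2 array has no PE[2][0].
OS [3×2] PE[2][0] across cycles:
  cycle 0: PE[2][0] → acc 0, east 0, south 0
  cycle 1: PE[2][0] → acc 0, east 0, south 0
  cycle 2: PE[2][0] → acc 12, east 6, south 2
  cycle 3: PE[2][0] → acc 36, east 6, south 4
RS [3×2] PE[2][0] across cycles:
  cycle 0: PE[2][0] → acc 0, east 0, south 0
  cycle 1: PE[2][0] → acc 0, east 0, south 0
  cycle 2: PE[2][0] → acc 12, east 12, south 2
  cycle 3: PE[2][0] → acc 30, east 30, south 5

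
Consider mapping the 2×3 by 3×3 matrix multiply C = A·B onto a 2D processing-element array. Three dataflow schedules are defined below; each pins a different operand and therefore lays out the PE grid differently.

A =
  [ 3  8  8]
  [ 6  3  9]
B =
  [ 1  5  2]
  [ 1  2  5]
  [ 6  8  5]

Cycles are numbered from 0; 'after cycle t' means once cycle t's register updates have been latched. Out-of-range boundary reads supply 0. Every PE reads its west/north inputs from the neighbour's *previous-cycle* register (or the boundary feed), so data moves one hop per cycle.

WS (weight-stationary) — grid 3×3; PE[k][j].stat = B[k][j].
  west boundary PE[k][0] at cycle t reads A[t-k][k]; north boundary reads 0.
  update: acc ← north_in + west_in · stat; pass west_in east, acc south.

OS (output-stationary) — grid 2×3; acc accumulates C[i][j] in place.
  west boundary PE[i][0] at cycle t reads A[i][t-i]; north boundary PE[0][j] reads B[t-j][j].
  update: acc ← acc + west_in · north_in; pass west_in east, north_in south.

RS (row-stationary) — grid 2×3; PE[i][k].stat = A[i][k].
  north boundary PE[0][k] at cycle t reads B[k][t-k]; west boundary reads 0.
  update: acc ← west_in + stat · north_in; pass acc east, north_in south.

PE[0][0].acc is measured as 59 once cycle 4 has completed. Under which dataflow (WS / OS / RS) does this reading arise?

Under WS (3×3), PE[0][0]:
  after 0 — PE[0][0] acc=3, pass-E 3, pass-S 3
  after 1 — PE[0][0] acc=6, pass-E 6, pass-S 6
  after 2 — PE[0][0] acc=0, pass-E 0, pass-S 0
  after 3 — PE[0][0] acc=0, pass-E 0, pass-S 0
  after 4 — PE[0][0] acc=0, pass-E 0, pass-S 0
Under OS (2×3), PE[0][0]:
  after 0 — PE[0][0] acc=3, pass-E 3, pass-S 1
  after 1 — PE[0][0] acc=11, pass-E 8, pass-S 1
  after 2 — PE[0][0] acc=59, pass-E 8, pass-S 6
  after 3 — PE[0][0] acc=59, pass-E 0, pass-S 0
  after 4 — PE[0][0] acc=59, pass-E 0, pass-S 0
Under RS (2×3), PE[0][0]:
  after 0 — PE[0][0] acc=3, pass-E 3, pass-S 1
  after 1 — PE[0][0] acc=15, pass-E 15, pass-S 5
  after 2 — PE[0][0] acc=6, pass-E 6, pass-S 2
  after 3 — PE[0][0] acc=0, pass-E 0, pass-S 0
  after 4 — PE[0][0] acc=0, pass-E 0, pass-S 0

dataflow = OS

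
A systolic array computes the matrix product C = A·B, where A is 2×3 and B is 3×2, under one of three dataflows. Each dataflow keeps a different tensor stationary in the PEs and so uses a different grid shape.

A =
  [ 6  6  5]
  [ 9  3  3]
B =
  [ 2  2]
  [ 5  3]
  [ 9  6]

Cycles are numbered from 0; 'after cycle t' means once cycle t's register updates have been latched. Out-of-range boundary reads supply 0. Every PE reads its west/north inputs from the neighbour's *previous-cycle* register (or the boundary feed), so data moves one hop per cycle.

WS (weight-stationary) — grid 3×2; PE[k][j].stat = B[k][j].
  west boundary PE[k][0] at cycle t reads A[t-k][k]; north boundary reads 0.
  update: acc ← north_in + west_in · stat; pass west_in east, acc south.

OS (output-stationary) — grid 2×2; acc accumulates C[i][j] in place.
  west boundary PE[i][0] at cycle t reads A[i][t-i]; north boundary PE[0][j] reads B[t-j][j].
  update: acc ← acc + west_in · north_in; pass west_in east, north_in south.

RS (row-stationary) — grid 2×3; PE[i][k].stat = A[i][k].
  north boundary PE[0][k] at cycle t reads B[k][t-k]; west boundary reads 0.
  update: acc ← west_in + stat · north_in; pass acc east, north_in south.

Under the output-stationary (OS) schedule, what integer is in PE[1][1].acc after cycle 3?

Tracing OS — 2×2 array, target PE[1][1]:
  after 0 — PE[0][1] acc=0, pass-E 0, pass-S 0
  after 0 — PE[1][0] acc=0, pass-E 0, pass-S 0
  after 0 — PE[1][1] acc=0, pass-E 0, pass-S 0
  after 1 — PE[0][1] acc=12, pass-E 6, pass-S 2
  after 1 — PE[1][0] acc=18, pass-E 9, pass-S 2
  after 1 — PE[1][1] acc=0, pass-E 0, pass-S 0
  after 2 — PE[0][1] acc=30, pass-E 6, pass-S 3
  after 2 — PE[1][0] acc=33, pass-E 3, pass-S 5
  after 2 — PE[1][1] acc=18, pass-E 9, pass-S 2
  after 3 — PE[0][1] acc=60, pass-E 5, pass-S 6
  after 3 — PE[1][0] acc=60, pass-E 3, pass-S 9
  after 3 — PE[1][1] acc=27, pass-E 3, pass-S 3

PE[1][1].acc = 27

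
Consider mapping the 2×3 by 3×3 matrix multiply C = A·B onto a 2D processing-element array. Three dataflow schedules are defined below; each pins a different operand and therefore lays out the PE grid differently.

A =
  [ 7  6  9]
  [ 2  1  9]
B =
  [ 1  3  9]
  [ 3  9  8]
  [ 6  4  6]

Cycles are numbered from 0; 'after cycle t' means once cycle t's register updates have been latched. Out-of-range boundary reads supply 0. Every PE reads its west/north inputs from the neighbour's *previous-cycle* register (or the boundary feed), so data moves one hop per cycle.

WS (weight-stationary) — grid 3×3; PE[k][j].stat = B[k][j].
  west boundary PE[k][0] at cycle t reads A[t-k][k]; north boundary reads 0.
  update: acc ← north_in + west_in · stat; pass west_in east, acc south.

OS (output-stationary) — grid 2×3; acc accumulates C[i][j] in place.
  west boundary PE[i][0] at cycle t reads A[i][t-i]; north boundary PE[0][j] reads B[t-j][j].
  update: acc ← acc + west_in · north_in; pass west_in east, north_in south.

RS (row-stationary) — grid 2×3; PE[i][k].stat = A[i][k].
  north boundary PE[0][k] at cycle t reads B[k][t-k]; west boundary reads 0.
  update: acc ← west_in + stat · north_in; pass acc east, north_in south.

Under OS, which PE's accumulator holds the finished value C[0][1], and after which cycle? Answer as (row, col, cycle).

(row, col, cycle) = (0, 1, 3)

OS — PE[0][1] is where C[0][1] collects:
  t=0 PE[0][1]: acc=0 h=0 v=0
  t=1 PE[0][1]: acc=21 h=7 v=3
  t=2 PE[0][1]: acc=75 h=6 v=9
  t=3 PE[0][1]: acc=111 h=9 v=4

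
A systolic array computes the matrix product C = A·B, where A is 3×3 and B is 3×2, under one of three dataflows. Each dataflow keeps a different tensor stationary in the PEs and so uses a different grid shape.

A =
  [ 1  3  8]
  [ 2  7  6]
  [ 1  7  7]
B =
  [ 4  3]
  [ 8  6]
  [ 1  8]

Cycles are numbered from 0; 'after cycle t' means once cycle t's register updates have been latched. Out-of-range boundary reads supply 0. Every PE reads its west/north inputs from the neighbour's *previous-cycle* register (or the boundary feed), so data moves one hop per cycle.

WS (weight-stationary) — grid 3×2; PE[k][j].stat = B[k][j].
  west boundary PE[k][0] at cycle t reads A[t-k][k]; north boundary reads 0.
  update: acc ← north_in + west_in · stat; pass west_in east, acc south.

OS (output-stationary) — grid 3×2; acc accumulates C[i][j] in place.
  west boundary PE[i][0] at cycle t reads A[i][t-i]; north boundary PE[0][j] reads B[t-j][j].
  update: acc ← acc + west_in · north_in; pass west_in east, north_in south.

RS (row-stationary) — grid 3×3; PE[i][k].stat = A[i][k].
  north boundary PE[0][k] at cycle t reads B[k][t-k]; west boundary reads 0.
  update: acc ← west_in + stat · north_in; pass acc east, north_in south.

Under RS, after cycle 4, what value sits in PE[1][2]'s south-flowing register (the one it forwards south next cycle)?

register = 8

RS on a 3×3 grid — tracing PE[1][2] and its feeders:
  step 0 · PE0,2: acc=0; fwd→0 fwd↓0
  step 0 · PE1,1: acc=0; fwd→0 fwd↓0
  step 0 · PE1,2: acc=0; fwd→0 fwd↓0
  step 1 · PE0,2: acc=0; fwd→0 fwd↓0
  step 1 · PE1,1: acc=0; fwd→0 fwd↓0
  step 1 · PE1,2: acc=0; fwd→0 fwd↓0
  step 2 · PE0,2: acc=36; fwd→36 fwd↓1
  step 2 · PE1,1: acc=64; fwd→64 fwd↓8
  step 2 · PE1,2: acc=0; fwd→0 fwd↓0
  step 3 · PE0,2: acc=85; fwd→85 fwd↓8
  step 3 · PE1,1: acc=48; fwd→48 fwd↓6
  step 3 · PE1,2: acc=70; fwd→70 fwd↓1
  step 4 · PE0,2: acc=0; fwd→0 fwd↓0
  step 4 · PE1,1: acc=0; fwd→0 fwd↓0
  step 4 · PE1,2: acc=96; fwd→96 fwd↓8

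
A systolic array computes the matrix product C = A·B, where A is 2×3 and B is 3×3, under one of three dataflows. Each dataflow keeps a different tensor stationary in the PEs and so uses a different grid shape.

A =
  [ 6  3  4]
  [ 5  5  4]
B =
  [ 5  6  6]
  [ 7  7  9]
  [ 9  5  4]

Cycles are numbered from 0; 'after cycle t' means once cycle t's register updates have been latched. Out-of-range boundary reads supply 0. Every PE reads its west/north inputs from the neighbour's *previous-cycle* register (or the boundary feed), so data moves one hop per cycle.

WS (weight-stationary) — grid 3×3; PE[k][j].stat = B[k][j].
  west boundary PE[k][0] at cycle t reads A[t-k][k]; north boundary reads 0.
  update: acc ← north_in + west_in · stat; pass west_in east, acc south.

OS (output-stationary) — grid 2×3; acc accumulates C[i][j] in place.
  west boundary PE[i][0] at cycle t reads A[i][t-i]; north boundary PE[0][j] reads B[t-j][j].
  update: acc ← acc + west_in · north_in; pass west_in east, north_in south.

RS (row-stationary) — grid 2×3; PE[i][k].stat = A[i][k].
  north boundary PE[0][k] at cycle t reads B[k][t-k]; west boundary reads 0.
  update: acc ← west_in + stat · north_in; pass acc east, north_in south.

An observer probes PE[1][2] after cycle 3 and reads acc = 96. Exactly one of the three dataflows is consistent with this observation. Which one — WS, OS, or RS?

WS (3×3 grid), PE[1][2]:
  t=0 PE[1][2]: acc=0 h=0 v=0
  t=1 PE[1][2]: acc=0 h=0 v=0
  t=2 PE[1][2]: acc=0 h=0 v=0
  t=3 PE[1][2]: acc=63 h=3 v=63
OS (2×3 grid), PE[1][2]:
  t=0 PE[1][2]: acc=0 h=0 v=0
  t=1 PE[1][2]: acc=0 h=0 v=0
  t=2 PE[1][2]: acc=0 h=0 v=0
  t=3 PE[1][2]: acc=30 h=5 v=6
RS (2×3 grid), PE[1][2]:
  t=0 PE[1][2]: acc=0 h=0 v=0
  t=1 PE[1][2]: acc=0 h=0 v=0
  t=2 PE[1][2]: acc=0 h=0 v=0
  t=3 PE[1][2]: acc=96 h=96 v=9

dataflow = RS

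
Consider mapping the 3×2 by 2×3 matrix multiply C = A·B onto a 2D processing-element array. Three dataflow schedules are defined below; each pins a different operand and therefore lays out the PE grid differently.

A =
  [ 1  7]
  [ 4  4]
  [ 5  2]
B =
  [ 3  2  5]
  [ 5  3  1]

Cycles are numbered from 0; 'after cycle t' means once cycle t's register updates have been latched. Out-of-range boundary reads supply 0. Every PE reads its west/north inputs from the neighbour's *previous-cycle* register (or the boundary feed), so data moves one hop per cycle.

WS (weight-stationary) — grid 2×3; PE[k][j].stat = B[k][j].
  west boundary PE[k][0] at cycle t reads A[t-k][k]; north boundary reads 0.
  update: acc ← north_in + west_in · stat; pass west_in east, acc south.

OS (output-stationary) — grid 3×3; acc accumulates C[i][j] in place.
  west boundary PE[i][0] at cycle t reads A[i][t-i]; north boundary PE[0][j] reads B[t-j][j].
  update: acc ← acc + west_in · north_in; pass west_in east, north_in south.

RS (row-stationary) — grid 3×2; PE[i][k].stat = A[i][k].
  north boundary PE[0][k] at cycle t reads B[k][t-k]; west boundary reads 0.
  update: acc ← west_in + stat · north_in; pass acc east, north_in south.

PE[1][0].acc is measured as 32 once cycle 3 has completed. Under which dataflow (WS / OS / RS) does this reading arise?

dataflow = OS

— WS: 2×3; PE[1][0] trace:
  @0  [1,0]  acc 0  |  →0  ↓0
  @1  [1,0]  acc 38  |  →7  ↓38
  @2  [1,0]  acc 32  |  →4  ↓32
  @3  [1,0]  acc 25  |  →2  ↓25
— OS: 3×3; PE[1][0] trace:
  @0  [1,0]  acc 0  |  →0  ↓0
  @1  [1,0]  acc 12  |  →4  ↓3
  @2  [1,0]  acc 32  |  →4  ↓5
  @3  [1,0]  acc 32  |  →0  ↓0
— RS: 3×2; PE[1][0] trace:
  @0  [1,0]  acc 0  |  →0  ↓0
  @1  [1,0]  acc 12  |  →12  ↓3
  @2  [1,0]  acc 8  |  →8  ↓2
  @3  [1,0]  acc 20  |  →20  ↓5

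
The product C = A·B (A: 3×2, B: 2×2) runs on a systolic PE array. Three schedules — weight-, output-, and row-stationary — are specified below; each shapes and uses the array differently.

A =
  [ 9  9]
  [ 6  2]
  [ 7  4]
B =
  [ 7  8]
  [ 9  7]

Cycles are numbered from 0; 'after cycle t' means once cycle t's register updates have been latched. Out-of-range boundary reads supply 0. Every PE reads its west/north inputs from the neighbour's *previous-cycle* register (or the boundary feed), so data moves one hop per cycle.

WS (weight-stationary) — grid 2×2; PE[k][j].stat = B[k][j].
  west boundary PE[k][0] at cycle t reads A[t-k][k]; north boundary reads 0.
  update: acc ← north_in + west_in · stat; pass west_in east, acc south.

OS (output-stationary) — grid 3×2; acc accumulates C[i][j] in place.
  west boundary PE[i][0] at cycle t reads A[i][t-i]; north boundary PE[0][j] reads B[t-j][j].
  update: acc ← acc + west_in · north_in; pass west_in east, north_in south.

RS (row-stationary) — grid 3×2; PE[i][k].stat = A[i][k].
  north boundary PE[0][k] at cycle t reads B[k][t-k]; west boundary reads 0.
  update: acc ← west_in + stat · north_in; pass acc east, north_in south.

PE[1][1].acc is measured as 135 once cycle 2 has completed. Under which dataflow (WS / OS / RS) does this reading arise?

dataflow = WS

WS [2×2] PE[1][1] across cycles:
  [0] (1,1) acc=0 (h:0 v:0)
  [1] (1,1) acc=0 (h:0 v:0)
  [2] (1,1) acc=135 (h:9 v:135)
OS [3×2] PE[1][1] across cycles:
  [0] (1,1) acc=0 (h:0 v:0)
  [1] (1,1) acc=0 (h:0 v:0)
  [2] (1,1) acc=48 (h:6 v:8)
RS [3×2] PE[1][1] across cycles:
  [0] (1,1) acc=0 (h:0 v:0)
  [1] (1,1) acc=0 (h:0 v:0)
  [2] (1,1) acc=60 (h:60 v:9)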